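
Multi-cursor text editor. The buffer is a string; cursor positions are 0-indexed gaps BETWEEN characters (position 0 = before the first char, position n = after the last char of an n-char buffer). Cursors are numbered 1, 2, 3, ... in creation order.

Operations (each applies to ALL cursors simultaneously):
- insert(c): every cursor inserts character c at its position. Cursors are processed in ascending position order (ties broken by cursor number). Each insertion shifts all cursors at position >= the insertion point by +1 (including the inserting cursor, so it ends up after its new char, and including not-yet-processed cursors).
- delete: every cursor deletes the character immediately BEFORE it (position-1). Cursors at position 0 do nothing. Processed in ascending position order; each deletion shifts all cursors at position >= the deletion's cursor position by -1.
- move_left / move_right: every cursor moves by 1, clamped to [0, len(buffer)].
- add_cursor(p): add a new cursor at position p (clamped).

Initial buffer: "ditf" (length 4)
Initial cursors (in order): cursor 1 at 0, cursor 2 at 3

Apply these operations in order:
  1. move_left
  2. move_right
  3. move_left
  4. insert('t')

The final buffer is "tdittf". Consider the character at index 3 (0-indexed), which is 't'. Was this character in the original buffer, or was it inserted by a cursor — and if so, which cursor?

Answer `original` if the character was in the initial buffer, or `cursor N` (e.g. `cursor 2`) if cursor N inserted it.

After op 1 (move_left): buffer="ditf" (len 4), cursors c1@0 c2@2, authorship ....
After op 2 (move_right): buffer="ditf" (len 4), cursors c1@1 c2@3, authorship ....
After op 3 (move_left): buffer="ditf" (len 4), cursors c1@0 c2@2, authorship ....
After op 4 (insert('t')): buffer="tdittf" (len 6), cursors c1@1 c2@4, authorship 1..2..
Authorship (.=original, N=cursor N): 1 . . 2 . .
Index 3: author = 2

Answer: cursor 2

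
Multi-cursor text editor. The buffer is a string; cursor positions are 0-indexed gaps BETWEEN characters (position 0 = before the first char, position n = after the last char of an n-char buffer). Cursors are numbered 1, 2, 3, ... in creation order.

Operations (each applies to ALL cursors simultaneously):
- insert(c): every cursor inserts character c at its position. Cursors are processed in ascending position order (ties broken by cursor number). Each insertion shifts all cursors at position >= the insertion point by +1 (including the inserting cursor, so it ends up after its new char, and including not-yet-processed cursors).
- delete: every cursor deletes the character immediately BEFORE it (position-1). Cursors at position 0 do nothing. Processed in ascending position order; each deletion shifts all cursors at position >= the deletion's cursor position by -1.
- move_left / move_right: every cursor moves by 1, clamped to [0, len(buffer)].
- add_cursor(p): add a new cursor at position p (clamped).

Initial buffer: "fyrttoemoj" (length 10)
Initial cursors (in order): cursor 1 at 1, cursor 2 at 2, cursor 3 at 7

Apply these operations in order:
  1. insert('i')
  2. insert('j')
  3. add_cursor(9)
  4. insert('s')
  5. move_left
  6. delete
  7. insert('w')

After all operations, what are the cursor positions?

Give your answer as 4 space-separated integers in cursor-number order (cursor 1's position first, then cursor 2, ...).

Answer: 3 7 16 11

Derivation:
After op 1 (insert('i')): buffer="fiyirttoeimoj" (len 13), cursors c1@2 c2@4 c3@10, authorship .1.2.....3...
After op 2 (insert('j')): buffer="fijyijrttoeijmoj" (len 16), cursors c1@3 c2@6 c3@13, authorship .11.22.....33...
After op 3 (add_cursor(9)): buffer="fijyijrttoeijmoj" (len 16), cursors c1@3 c2@6 c4@9 c3@13, authorship .11.22.....33...
After op 4 (insert('s')): buffer="fijsyijsrttsoeijsmoj" (len 20), cursors c1@4 c2@8 c4@12 c3@17, authorship .111.222...4..333...
After op 5 (move_left): buffer="fijsyijsrttsoeijsmoj" (len 20), cursors c1@3 c2@7 c4@11 c3@16, authorship .111.222...4..333...
After op 6 (delete): buffer="fisyisrtsoeismoj" (len 16), cursors c1@2 c2@5 c4@8 c3@12, authorship .11.22..4..33...
After op 7 (insert('w')): buffer="fiwsyiwsrtwsoeiwsmoj" (len 20), cursors c1@3 c2@7 c4@11 c3@16, authorship .111.222..44..333...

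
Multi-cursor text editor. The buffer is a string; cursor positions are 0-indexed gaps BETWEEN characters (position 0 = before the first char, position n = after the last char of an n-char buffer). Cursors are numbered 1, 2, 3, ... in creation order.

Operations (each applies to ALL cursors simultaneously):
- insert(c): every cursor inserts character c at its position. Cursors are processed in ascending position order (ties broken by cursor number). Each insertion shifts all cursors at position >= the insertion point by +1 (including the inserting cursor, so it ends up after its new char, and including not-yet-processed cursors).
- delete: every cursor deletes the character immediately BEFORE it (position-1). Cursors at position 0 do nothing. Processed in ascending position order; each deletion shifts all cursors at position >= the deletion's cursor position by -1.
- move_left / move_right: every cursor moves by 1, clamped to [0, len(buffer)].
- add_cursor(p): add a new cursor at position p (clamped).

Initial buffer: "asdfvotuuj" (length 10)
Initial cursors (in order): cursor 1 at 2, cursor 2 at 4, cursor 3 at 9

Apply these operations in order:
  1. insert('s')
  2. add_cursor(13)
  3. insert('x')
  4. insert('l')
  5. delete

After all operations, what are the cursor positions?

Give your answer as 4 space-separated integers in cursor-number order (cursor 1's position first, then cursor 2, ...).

Answer: 4 8 15 17

Derivation:
After op 1 (insert('s')): buffer="assdfsvotuusj" (len 13), cursors c1@3 c2@6 c3@12, authorship ..1..2.....3.
After op 2 (add_cursor(13)): buffer="assdfsvotuusj" (len 13), cursors c1@3 c2@6 c3@12 c4@13, authorship ..1..2.....3.
After op 3 (insert('x')): buffer="assxdfsxvotuusxjx" (len 17), cursors c1@4 c2@8 c3@15 c4@17, authorship ..11..22.....33.4
After op 4 (insert('l')): buffer="assxldfsxlvotuusxljxl" (len 21), cursors c1@5 c2@10 c3@18 c4@21, authorship ..111..222.....333.44
After op 5 (delete): buffer="assxdfsxvotuusxjx" (len 17), cursors c1@4 c2@8 c3@15 c4@17, authorship ..11..22.....33.4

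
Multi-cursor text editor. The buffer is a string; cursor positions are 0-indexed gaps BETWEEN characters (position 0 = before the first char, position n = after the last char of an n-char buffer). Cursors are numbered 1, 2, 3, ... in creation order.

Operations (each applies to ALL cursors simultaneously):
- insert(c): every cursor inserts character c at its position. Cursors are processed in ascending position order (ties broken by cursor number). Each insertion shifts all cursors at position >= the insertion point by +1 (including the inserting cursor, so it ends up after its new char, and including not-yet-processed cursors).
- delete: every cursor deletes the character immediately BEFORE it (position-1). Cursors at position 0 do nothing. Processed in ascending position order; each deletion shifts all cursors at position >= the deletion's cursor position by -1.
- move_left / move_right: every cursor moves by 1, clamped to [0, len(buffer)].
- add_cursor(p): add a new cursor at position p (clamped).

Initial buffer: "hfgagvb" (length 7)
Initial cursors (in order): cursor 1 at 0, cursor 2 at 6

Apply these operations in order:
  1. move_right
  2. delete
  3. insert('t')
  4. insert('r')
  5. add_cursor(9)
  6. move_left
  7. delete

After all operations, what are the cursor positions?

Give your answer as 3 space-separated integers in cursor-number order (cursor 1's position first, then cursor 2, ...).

After op 1 (move_right): buffer="hfgagvb" (len 7), cursors c1@1 c2@7, authorship .......
After op 2 (delete): buffer="fgagv" (len 5), cursors c1@0 c2@5, authorship .....
After op 3 (insert('t')): buffer="tfgagvt" (len 7), cursors c1@1 c2@7, authorship 1.....2
After op 4 (insert('r')): buffer="trfgagvtr" (len 9), cursors c1@2 c2@9, authorship 11.....22
After op 5 (add_cursor(9)): buffer="trfgagvtr" (len 9), cursors c1@2 c2@9 c3@9, authorship 11.....22
After op 6 (move_left): buffer="trfgagvtr" (len 9), cursors c1@1 c2@8 c3@8, authorship 11.....22
After op 7 (delete): buffer="rfgagr" (len 6), cursors c1@0 c2@5 c3@5, authorship 1....2

Answer: 0 5 5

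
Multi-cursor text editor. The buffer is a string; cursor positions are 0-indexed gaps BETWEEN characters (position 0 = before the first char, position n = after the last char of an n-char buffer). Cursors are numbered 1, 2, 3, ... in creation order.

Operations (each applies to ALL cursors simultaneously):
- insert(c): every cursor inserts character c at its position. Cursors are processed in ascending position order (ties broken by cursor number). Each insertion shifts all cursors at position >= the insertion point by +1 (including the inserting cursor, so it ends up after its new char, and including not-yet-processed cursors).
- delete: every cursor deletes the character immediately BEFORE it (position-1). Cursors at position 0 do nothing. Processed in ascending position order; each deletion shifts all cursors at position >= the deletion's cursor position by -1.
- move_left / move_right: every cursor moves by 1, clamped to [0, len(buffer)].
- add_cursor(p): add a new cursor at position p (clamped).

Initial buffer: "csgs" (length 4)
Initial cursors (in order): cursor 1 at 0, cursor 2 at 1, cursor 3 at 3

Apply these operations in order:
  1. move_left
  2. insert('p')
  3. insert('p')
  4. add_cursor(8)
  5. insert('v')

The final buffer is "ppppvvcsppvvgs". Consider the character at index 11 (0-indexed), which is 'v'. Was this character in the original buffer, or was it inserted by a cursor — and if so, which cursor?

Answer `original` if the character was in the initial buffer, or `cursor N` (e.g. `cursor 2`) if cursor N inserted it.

Answer: cursor 4

Derivation:
After op 1 (move_left): buffer="csgs" (len 4), cursors c1@0 c2@0 c3@2, authorship ....
After op 2 (insert('p')): buffer="ppcspgs" (len 7), cursors c1@2 c2@2 c3@5, authorship 12..3..
After op 3 (insert('p')): buffer="ppppcsppgs" (len 10), cursors c1@4 c2@4 c3@8, authorship 1212..33..
After op 4 (add_cursor(8)): buffer="ppppcsppgs" (len 10), cursors c1@4 c2@4 c3@8 c4@8, authorship 1212..33..
After op 5 (insert('v')): buffer="ppppvvcsppvvgs" (len 14), cursors c1@6 c2@6 c3@12 c4@12, authorship 121212..3334..
Authorship (.=original, N=cursor N): 1 2 1 2 1 2 . . 3 3 3 4 . .
Index 11: author = 4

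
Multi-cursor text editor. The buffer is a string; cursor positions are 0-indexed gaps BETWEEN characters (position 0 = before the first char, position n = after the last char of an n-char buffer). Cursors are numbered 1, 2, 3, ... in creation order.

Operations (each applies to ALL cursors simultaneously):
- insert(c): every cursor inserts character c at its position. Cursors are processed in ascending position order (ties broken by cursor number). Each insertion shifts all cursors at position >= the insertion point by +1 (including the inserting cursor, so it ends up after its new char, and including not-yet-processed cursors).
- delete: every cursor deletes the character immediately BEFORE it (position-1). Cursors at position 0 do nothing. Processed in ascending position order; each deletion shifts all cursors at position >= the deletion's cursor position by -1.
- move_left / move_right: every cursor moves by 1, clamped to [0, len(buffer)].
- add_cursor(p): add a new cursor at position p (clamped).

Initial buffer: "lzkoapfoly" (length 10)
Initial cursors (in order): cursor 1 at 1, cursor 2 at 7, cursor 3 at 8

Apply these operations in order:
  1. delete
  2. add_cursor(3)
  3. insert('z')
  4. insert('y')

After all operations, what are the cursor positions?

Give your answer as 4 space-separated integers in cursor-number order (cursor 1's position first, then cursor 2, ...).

After op 1 (delete): buffer="zkoaply" (len 7), cursors c1@0 c2@5 c3@5, authorship .......
After op 2 (add_cursor(3)): buffer="zkoaply" (len 7), cursors c1@0 c4@3 c2@5 c3@5, authorship .......
After op 3 (insert('z')): buffer="zzkozapzzly" (len 11), cursors c1@1 c4@5 c2@9 c3@9, authorship 1...4..23..
After op 4 (insert('y')): buffer="zyzkozyapzzyyly" (len 15), cursors c1@2 c4@7 c2@13 c3@13, authorship 11...44..2323..

Answer: 2 13 13 7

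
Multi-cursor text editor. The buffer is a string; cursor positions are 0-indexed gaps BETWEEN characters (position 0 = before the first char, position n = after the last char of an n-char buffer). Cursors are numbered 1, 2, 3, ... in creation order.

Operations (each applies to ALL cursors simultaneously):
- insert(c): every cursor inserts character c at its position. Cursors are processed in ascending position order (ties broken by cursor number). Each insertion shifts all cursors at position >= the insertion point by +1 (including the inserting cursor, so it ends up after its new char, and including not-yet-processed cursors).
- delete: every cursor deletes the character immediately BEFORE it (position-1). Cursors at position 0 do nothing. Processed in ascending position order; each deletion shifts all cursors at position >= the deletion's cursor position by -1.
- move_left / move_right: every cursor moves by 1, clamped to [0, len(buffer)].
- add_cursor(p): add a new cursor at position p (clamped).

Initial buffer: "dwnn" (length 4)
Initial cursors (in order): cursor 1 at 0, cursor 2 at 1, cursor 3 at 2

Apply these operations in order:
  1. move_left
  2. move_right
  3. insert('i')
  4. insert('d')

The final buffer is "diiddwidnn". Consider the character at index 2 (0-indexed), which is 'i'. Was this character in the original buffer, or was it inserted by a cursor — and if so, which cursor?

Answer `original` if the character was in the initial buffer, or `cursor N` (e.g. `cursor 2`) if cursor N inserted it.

Answer: cursor 2

Derivation:
After op 1 (move_left): buffer="dwnn" (len 4), cursors c1@0 c2@0 c3@1, authorship ....
After op 2 (move_right): buffer="dwnn" (len 4), cursors c1@1 c2@1 c3@2, authorship ....
After op 3 (insert('i')): buffer="diiwinn" (len 7), cursors c1@3 c2@3 c3@5, authorship .12.3..
After op 4 (insert('d')): buffer="diiddwidnn" (len 10), cursors c1@5 c2@5 c3@8, authorship .1212.33..
Authorship (.=original, N=cursor N): . 1 2 1 2 . 3 3 . .
Index 2: author = 2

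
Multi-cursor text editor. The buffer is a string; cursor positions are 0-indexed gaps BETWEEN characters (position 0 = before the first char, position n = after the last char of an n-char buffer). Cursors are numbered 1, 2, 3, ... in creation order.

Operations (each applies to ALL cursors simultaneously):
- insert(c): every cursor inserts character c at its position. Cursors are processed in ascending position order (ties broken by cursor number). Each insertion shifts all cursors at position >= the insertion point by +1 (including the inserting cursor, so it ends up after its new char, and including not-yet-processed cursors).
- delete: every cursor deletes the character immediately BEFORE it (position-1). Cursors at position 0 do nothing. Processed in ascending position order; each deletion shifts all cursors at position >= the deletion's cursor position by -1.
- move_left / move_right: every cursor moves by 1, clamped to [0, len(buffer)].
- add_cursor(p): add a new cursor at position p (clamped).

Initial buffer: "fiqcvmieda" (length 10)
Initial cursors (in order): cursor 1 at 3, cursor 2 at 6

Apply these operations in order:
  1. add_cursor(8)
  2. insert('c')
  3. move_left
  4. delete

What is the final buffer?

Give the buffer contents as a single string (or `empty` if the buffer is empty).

Answer: ficcvcicda

Derivation:
After op 1 (add_cursor(8)): buffer="fiqcvmieda" (len 10), cursors c1@3 c2@6 c3@8, authorship ..........
After op 2 (insert('c')): buffer="fiqccvmciecda" (len 13), cursors c1@4 c2@8 c3@11, authorship ...1...2..3..
After op 3 (move_left): buffer="fiqccvmciecda" (len 13), cursors c1@3 c2@7 c3@10, authorship ...1...2..3..
After op 4 (delete): buffer="ficcvcicda" (len 10), cursors c1@2 c2@5 c3@7, authorship ..1..2.3..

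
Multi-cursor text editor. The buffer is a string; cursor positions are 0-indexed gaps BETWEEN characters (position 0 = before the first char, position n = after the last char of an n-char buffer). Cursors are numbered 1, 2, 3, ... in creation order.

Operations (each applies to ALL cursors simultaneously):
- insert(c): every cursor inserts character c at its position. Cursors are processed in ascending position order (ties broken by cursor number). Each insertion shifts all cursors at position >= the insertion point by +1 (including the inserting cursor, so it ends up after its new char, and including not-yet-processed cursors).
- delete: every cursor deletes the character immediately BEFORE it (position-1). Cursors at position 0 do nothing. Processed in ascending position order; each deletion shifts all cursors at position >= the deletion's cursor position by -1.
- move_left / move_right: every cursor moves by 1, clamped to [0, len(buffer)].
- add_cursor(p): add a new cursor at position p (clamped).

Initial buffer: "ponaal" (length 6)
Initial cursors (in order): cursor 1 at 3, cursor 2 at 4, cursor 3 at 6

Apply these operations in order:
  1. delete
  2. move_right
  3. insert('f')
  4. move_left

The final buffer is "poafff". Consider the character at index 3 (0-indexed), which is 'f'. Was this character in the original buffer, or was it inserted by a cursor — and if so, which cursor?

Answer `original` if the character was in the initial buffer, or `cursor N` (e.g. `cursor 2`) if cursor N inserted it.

After op 1 (delete): buffer="poa" (len 3), cursors c1@2 c2@2 c3@3, authorship ...
After op 2 (move_right): buffer="poa" (len 3), cursors c1@3 c2@3 c3@3, authorship ...
After op 3 (insert('f')): buffer="poafff" (len 6), cursors c1@6 c2@6 c3@6, authorship ...123
After op 4 (move_left): buffer="poafff" (len 6), cursors c1@5 c2@5 c3@5, authorship ...123
Authorship (.=original, N=cursor N): . . . 1 2 3
Index 3: author = 1

Answer: cursor 1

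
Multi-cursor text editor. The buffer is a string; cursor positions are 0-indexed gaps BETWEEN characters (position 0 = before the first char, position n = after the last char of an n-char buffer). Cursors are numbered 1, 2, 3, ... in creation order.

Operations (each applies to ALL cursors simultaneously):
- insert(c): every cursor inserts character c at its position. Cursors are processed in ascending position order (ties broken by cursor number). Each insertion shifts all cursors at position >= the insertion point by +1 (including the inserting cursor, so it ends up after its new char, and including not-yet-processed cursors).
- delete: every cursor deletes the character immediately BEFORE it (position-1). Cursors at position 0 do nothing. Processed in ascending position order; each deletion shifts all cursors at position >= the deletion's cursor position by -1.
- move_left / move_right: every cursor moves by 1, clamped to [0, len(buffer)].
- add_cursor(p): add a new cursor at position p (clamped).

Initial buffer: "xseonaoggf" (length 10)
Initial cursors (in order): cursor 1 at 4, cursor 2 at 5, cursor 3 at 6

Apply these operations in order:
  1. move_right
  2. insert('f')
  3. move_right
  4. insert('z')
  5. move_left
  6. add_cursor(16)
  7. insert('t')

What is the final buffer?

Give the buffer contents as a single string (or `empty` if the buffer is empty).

After op 1 (move_right): buffer="xseonaoggf" (len 10), cursors c1@5 c2@6 c3@7, authorship ..........
After op 2 (insert('f')): buffer="xseonfafofggf" (len 13), cursors c1@6 c2@8 c3@10, authorship .....1.2.3...
After op 3 (move_right): buffer="xseonfafofggf" (len 13), cursors c1@7 c2@9 c3@11, authorship .....1.2.3...
After op 4 (insert('z')): buffer="xseonfazfozfgzgf" (len 16), cursors c1@8 c2@11 c3@14, authorship .....1.12.23.3..
After op 5 (move_left): buffer="xseonfazfozfgzgf" (len 16), cursors c1@7 c2@10 c3@13, authorship .....1.12.23.3..
After op 6 (add_cursor(16)): buffer="xseonfazfozfgzgf" (len 16), cursors c1@7 c2@10 c3@13 c4@16, authorship .....1.12.23.3..
After op 7 (insert('t')): buffer="xseonfatzfotzfgtzgft" (len 20), cursors c1@8 c2@12 c3@16 c4@20, authorship .....1.112.223.33..4

Answer: xseonfatzfotzfgtzgft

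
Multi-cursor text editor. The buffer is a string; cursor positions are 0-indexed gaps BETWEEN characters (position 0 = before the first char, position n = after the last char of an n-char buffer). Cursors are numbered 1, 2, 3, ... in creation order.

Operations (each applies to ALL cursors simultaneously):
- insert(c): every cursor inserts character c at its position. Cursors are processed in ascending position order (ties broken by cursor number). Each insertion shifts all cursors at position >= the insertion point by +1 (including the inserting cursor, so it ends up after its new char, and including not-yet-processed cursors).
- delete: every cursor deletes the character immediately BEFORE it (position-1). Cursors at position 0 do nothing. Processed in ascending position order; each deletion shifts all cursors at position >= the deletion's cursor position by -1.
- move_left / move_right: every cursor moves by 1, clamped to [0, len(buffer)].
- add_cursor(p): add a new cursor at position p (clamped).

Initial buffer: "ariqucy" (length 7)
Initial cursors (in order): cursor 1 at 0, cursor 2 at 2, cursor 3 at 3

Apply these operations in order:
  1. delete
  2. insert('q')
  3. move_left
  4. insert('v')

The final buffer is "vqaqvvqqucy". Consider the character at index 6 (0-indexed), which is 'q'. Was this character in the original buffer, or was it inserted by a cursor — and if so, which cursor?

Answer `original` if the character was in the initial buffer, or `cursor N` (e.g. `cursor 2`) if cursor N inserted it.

Answer: cursor 3

Derivation:
After op 1 (delete): buffer="aqucy" (len 5), cursors c1@0 c2@1 c3@1, authorship .....
After op 2 (insert('q')): buffer="qaqqqucy" (len 8), cursors c1@1 c2@4 c3@4, authorship 1.23....
After op 3 (move_left): buffer="qaqqqucy" (len 8), cursors c1@0 c2@3 c3@3, authorship 1.23....
After op 4 (insert('v')): buffer="vqaqvvqqucy" (len 11), cursors c1@1 c2@6 c3@6, authorship 11.2233....
Authorship (.=original, N=cursor N): 1 1 . 2 2 3 3 . . . .
Index 6: author = 3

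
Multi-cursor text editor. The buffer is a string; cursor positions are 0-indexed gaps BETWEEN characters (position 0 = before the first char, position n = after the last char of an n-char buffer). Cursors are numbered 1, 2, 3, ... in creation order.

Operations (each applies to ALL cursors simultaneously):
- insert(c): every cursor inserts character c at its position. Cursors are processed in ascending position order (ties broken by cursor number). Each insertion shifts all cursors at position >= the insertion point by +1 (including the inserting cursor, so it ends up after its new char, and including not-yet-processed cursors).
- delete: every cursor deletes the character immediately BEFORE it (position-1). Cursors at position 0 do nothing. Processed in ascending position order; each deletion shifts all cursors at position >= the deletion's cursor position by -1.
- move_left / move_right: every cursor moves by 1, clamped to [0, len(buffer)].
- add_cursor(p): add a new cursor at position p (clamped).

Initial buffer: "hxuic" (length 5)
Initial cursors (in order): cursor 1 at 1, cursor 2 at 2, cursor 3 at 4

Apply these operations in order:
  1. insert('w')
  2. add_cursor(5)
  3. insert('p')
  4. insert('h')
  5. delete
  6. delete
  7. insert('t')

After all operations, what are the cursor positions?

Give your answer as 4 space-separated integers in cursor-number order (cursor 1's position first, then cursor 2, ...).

After op 1 (insert('w')): buffer="hwxwuiwc" (len 8), cursors c1@2 c2@4 c3@7, authorship .1.2..3.
After op 2 (add_cursor(5)): buffer="hwxwuiwc" (len 8), cursors c1@2 c2@4 c4@5 c3@7, authorship .1.2..3.
After op 3 (insert('p')): buffer="hwpxwpupiwpc" (len 12), cursors c1@3 c2@6 c4@8 c3@11, authorship .11.22.4.33.
After op 4 (insert('h')): buffer="hwphxwphuphiwphc" (len 16), cursors c1@4 c2@8 c4@11 c3@15, authorship .111.222.44.333.
After op 5 (delete): buffer="hwpxwpupiwpc" (len 12), cursors c1@3 c2@6 c4@8 c3@11, authorship .11.22.4.33.
After op 6 (delete): buffer="hwxwuiwc" (len 8), cursors c1@2 c2@4 c4@5 c3@7, authorship .1.2..3.
After op 7 (insert('t')): buffer="hwtxwtutiwtc" (len 12), cursors c1@3 c2@6 c4@8 c3@11, authorship .11.22.4.33.

Answer: 3 6 11 8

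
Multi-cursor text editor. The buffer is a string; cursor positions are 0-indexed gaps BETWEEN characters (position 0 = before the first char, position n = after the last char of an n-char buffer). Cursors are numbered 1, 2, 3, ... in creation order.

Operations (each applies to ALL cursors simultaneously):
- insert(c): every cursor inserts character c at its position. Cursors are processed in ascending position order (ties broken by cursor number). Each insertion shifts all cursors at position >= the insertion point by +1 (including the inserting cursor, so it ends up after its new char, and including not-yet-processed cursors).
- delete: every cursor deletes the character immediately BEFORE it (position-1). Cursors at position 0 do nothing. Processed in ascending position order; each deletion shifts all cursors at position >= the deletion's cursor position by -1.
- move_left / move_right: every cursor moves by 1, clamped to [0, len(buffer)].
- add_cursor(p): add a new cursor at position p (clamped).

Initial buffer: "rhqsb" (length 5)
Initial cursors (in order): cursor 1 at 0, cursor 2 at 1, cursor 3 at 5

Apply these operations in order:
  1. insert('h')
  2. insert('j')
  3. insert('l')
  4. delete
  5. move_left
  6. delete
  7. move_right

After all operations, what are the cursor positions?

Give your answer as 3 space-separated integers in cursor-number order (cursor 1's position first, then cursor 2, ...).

After op 1 (insert('h')): buffer="hrhhqsbh" (len 8), cursors c1@1 c2@3 c3@8, authorship 1.2....3
After op 2 (insert('j')): buffer="hjrhjhqsbhj" (len 11), cursors c1@2 c2@5 c3@11, authorship 11.22....33
After op 3 (insert('l')): buffer="hjlrhjlhqsbhjl" (len 14), cursors c1@3 c2@7 c3@14, authorship 111.222....333
After op 4 (delete): buffer="hjrhjhqsbhj" (len 11), cursors c1@2 c2@5 c3@11, authorship 11.22....33
After op 5 (move_left): buffer="hjrhjhqsbhj" (len 11), cursors c1@1 c2@4 c3@10, authorship 11.22....33
After op 6 (delete): buffer="jrjhqsbj" (len 8), cursors c1@0 c2@2 c3@7, authorship 1.2....3
After op 7 (move_right): buffer="jrjhqsbj" (len 8), cursors c1@1 c2@3 c3@8, authorship 1.2....3

Answer: 1 3 8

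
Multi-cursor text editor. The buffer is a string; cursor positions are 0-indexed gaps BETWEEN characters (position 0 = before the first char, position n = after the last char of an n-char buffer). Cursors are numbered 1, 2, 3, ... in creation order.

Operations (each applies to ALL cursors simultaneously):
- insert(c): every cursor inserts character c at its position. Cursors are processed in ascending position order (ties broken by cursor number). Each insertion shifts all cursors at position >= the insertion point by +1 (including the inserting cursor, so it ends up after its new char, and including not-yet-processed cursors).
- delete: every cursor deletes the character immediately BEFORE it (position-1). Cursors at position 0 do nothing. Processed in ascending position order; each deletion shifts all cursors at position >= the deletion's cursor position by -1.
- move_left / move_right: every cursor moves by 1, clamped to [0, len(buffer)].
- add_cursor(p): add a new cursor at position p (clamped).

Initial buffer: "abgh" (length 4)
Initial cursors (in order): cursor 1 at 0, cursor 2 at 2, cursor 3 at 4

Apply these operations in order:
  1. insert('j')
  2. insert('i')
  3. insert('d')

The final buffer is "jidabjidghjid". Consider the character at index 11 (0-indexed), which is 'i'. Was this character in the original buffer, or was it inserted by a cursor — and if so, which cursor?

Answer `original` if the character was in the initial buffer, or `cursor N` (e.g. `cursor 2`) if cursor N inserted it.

Answer: cursor 3

Derivation:
After op 1 (insert('j')): buffer="jabjghj" (len 7), cursors c1@1 c2@4 c3@7, authorship 1..2..3
After op 2 (insert('i')): buffer="jiabjighji" (len 10), cursors c1@2 c2@6 c3@10, authorship 11..22..33
After op 3 (insert('d')): buffer="jidabjidghjid" (len 13), cursors c1@3 c2@8 c3@13, authorship 111..222..333
Authorship (.=original, N=cursor N): 1 1 1 . . 2 2 2 . . 3 3 3
Index 11: author = 3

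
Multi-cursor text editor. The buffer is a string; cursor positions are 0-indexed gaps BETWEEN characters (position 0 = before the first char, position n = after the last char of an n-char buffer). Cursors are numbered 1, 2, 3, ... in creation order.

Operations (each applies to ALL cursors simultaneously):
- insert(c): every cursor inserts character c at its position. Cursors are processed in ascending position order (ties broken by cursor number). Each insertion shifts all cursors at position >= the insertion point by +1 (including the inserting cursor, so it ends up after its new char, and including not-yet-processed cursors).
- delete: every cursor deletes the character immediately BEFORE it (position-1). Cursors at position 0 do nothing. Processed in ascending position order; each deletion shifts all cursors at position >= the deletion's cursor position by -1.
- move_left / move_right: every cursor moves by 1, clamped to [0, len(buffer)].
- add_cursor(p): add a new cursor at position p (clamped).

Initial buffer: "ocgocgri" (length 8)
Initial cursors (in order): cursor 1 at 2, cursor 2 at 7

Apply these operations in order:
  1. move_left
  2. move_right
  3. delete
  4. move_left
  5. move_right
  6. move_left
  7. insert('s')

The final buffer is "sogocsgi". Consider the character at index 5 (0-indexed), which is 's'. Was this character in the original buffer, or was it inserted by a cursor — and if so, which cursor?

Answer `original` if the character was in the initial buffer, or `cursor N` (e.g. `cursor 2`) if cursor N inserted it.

After op 1 (move_left): buffer="ocgocgri" (len 8), cursors c1@1 c2@6, authorship ........
After op 2 (move_right): buffer="ocgocgri" (len 8), cursors c1@2 c2@7, authorship ........
After op 3 (delete): buffer="ogocgi" (len 6), cursors c1@1 c2@5, authorship ......
After op 4 (move_left): buffer="ogocgi" (len 6), cursors c1@0 c2@4, authorship ......
After op 5 (move_right): buffer="ogocgi" (len 6), cursors c1@1 c2@5, authorship ......
After op 6 (move_left): buffer="ogocgi" (len 6), cursors c1@0 c2@4, authorship ......
After op 7 (insert('s')): buffer="sogocsgi" (len 8), cursors c1@1 c2@6, authorship 1....2..
Authorship (.=original, N=cursor N): 1 . . . . 2 . .
Index 5: author = 2

Answer: cursor 2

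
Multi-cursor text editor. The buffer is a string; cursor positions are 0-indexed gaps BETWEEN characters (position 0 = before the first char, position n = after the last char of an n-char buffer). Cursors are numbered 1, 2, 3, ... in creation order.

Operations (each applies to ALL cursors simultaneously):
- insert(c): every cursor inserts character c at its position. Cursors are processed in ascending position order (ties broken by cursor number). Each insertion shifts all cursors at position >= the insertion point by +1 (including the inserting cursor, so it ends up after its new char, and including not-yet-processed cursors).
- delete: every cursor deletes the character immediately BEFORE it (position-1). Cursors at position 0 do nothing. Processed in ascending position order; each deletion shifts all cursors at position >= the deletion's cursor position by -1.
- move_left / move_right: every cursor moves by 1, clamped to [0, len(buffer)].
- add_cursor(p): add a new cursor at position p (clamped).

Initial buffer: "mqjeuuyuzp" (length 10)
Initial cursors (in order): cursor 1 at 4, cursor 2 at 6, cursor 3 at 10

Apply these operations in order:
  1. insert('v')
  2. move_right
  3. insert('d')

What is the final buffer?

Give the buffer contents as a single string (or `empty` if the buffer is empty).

After op 1 (insert('v')): buffer="mqjevuuvyuzpv" (len 13), cursors c1@5 c2@8 c3@13, authorship ....1..2....3
After op 2 (move_right): buffer="mqjevuuvyuzpv" (len 13), cursors c1@6 c2@9 c3@13, authorship ....1..2....3
After op 3 (insert('d')): buffer="mqjevuduvyduzpvd" (len 16), cursors c1@7 c2@11 c3@16, authorship ....1.1.2.2...33

Answer: mqjevuduvyduzpvd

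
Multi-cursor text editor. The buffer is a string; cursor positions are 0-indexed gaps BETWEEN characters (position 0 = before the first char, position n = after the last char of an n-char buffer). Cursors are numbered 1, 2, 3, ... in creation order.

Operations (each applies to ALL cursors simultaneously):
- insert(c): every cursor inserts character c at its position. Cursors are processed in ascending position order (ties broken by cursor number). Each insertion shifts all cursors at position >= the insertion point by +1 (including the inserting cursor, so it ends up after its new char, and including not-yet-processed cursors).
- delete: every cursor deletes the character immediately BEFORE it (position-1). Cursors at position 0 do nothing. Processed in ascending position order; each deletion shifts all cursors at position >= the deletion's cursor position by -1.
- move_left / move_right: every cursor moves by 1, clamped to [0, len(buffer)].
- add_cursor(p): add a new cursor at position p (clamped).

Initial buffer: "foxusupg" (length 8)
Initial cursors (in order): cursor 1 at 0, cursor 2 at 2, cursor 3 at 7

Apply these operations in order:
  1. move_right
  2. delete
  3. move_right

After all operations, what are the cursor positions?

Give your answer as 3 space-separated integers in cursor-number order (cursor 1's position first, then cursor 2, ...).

Answer: 1 2 5

Derivation:
After op 1 (move_right): buffer="foxusupg" (len 8), cursors c1@1 c2@3 c3@8, authorship ........
After op 2 (delete): buffer="ousup" (len 5), cursors c1@0 c2@1 c3@5, authorship .....
After op 3 (move_right): buffer="ousup" (len 5), cursors c1@1 c2@2 c3@5, authorship .....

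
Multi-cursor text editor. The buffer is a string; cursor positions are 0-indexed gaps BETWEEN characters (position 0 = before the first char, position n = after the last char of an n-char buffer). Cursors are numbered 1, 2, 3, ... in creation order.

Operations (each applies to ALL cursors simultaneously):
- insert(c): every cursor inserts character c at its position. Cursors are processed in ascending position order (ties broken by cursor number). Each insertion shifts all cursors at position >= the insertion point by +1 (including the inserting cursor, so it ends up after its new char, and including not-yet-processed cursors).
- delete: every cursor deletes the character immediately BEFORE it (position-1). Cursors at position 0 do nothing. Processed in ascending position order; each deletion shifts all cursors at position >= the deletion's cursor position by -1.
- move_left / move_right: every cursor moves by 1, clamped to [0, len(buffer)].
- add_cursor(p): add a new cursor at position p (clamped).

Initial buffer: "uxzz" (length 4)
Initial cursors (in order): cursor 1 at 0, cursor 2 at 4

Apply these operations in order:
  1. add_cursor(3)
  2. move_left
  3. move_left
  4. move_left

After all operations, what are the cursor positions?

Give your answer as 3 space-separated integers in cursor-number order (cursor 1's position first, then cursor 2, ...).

Answer: 0 1 0

Derivation:
After op 1 (add_cursor(3)): buffer="uxzz" (len 4), cursors c1@0 c3@3 c2@4, authorship ....
After op 2 (move_left): buffer="uxzz" (len 4), cursors c1@0 c3@2 c2@3, authorship ....
After op 3 (move_left): buffer="uxzz" (len 4), cursors c1@0 c3@1 c2@2, authorship ....
After op 4 (move_left): buffer="uxzz" (len 4), cursors c1@0 c3@0 c2@1, authorship ....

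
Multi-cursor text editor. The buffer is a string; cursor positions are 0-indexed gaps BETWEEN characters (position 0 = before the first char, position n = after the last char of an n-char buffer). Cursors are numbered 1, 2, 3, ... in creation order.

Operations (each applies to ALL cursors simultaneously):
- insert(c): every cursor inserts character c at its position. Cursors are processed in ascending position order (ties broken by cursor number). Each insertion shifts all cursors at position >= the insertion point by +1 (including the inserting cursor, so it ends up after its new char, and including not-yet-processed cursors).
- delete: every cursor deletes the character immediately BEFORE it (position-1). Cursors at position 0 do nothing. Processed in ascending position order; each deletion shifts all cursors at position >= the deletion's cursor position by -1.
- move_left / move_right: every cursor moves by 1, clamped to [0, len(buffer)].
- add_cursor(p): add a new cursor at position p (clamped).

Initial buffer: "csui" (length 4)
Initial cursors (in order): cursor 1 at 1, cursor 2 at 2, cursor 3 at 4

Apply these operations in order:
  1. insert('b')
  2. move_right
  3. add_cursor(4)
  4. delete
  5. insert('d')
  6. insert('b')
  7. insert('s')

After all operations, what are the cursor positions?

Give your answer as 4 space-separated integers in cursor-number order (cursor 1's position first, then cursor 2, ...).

Answer: 11 11 15 11

Derivation:
After op 1 (insert('b')): buffer="cbsbuib" (len 7), cursors c1@2 c2@4 c3@7, authorship .1.2..3
After op 2 (move_right): buffer="cbsbuib" (len 7), cursors c1@3 c2@5 c3@7, authorship .1.2..3
After op 3 (add_cursor(4)): buffer="cbsbuib" (len 7), cursors c1@3 c4@4 c2@5 c3@7, authorship .1.2..3
After op 4 (delete): buffer="cbi" (len 3), cursors c1@2 c2@2 c4@2 c3@3, authorship .1.
After op 5 (insert('d')): buffer="cbdddid" (len 7), cursors c1@5 c2@5 c4@5 c3@7, authorship .1124.3
After op 6 (insert('b')): buffer="cbdddbbbidb" (len 11), cursors c1@8 c2@8 c4@8 c3@11, authorship .1124124.33
After op 7 (insert('s')): buffer="cbdddbbbsssidbs" (len 15), cursors c1@11 c2@11 c4@11 c3@15, authorship .1124124124.333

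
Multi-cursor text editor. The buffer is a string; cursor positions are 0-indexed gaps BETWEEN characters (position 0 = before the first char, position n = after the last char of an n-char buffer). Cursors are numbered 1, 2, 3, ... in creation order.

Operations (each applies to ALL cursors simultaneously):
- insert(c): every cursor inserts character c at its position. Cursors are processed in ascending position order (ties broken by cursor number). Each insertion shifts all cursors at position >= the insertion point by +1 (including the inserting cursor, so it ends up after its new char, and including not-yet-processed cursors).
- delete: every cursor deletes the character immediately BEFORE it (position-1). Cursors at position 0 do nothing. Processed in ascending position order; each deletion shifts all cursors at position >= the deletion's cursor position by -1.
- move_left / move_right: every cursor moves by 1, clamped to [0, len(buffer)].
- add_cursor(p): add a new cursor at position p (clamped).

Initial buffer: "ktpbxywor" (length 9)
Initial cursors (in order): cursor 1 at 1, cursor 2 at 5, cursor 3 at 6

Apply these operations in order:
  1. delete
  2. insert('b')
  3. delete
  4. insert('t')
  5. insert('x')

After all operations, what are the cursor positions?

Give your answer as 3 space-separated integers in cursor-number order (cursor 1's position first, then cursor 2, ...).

Answer: 2 9 9

Derivation:
After op 1 (delete): buffer="tpbwor" (len 6), cursors c1@0 c2@3 c3@3, authorship ......
After op 2 (insert('b')): buffer="btpbbbwor" (len 9), cursors c1@1 c2@6 c3@6, authorship 1...23...
After op 3 (delete): buffer="tpbwor" (len 6), cursors c1@0 c2@3 c3@3, authorship ......
After op 4 (insert('t')): buffer="ttpbttwor" (len 9), cursors c1@1 c2@6 c3@6, authorship 1...23...
After op 5 (insert('x')): buffer="txtpbttxxwor" (len 12), cursors c1@2 c2@9 c3@9, authorship 11...2323...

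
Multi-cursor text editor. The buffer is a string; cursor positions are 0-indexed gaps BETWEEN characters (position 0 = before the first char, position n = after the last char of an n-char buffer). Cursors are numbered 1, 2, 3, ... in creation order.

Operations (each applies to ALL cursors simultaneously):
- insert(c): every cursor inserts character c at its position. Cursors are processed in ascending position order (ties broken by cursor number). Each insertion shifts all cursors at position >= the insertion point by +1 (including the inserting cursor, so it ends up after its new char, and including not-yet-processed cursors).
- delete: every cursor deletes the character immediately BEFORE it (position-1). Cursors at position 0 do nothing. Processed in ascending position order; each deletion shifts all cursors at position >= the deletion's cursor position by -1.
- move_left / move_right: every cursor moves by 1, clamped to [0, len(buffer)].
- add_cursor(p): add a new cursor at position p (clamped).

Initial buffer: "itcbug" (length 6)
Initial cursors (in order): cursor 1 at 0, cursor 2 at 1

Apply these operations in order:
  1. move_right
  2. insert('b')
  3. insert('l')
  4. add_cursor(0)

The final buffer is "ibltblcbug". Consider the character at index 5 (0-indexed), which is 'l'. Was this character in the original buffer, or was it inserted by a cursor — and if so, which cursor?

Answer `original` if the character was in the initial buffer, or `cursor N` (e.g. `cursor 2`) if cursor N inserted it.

After op 1 (move_right): buffer="itcbug" (len 6), cursors c1@1 c2@2, authorship ......
After op 2 (insert('b')): buffer="ibtbcbug" (len 8), cursors c1@2 c2@4, authorship .1.2....
After op 3 (insert('l')): buffer="ibltblcbug" (len 10), cursors c1@3 c2@6, authorship .11.22....
After op 4 (add_cursor(0)): buffer="ibltblcbug" (len 10), cursors c3@0 c1@3 c2@6, authorship .11.22....
Authorship (.=original, N=cursor N): . 1 1 . 2 2 . . . .
Index 5: author = 2

Answer: cursor 2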